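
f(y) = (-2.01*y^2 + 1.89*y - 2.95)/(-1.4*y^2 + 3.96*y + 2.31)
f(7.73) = 2.14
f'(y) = (1.89 - 4.02*y)/(-1.4*y^2 + 3.96*y + 2.31) + (2.8*y - 3.96)*(-2.01*y^2 + 1.89*y - 2.95)/(-1.4*y^2 + 3.96*y + 2.31)^2 = (-5.3136*y^2 - 17.5462*y + 16.0479)/(1.96*y^4 - 11.088*y^3 + 9.2136*y^2 + 18.2952*y + 5.3361)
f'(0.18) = 1.43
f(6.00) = 2.63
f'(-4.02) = 0.00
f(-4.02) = 1.19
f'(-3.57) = 0.01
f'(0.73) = 0.02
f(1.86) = -1.32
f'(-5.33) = -0.01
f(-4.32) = 1.19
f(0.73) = -0.59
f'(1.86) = -1.50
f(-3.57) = 1.19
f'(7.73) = -0.17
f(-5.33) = 1.20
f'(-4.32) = -0.00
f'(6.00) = -0.47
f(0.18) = -0.90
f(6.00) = 2.63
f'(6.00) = -0.47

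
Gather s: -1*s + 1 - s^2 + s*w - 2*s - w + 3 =-s^2 + s*(w - 3) - w + 4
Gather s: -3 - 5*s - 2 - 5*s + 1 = -10*s - 4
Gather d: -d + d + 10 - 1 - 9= 0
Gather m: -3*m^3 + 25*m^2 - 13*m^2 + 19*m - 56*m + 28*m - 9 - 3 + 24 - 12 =-3*m^3 + 12*m^2 - 9*m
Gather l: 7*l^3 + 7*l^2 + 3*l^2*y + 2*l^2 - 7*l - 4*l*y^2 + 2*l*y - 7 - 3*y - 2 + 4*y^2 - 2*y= 7*l^3 + l^2*(3*y + 9) + l*(-4*y^2 + 2*y - 7) + 4*y^2 - 5*y - 9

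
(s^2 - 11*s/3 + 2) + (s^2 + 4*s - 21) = 2*s^2 + s/3 - 19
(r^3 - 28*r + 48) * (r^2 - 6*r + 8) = r^5 - 6*r^4 - 20*r^3 + 216*r^2 - 512*r + 384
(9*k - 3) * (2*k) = 18*k^2 - 6*k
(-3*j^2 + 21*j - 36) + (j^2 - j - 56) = -2*j^2 + 20*j - 92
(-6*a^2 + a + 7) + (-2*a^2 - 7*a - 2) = -8*a^2 - 6*a + 5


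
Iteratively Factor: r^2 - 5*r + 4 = (r - 1)*(r - 4)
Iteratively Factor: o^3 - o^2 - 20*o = (o - 5)*(o^2 + 4*o) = o*(o - 5)*(o + 4)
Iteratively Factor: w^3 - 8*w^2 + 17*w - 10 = (w - 2)*(w^2 - 6*w + 5) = (w - 2)*(w - 1)*(w - 5)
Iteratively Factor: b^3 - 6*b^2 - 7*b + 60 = (b - 5)*(b^2 - b - 12) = (b - 5)*(b + 3)*(b - 4)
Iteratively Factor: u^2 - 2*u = (u - 2)*(u)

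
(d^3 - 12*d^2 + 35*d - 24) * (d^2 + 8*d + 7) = d^5 - 4*d^4 - 54*d^3 + 172*d^2 + 53*d - 168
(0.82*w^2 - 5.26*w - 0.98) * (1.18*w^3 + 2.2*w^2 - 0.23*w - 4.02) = 0.9676*w^5 - 4.4028*w^4 - 12.917*w^3 - 4.2426*w^2 + 21.3706*w + 3.9396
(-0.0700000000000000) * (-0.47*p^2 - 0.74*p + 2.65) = 0.0329*p^2 + 0.0518*p - 0.1855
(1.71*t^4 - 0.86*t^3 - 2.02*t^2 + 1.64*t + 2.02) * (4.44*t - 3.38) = 7.5924*t^5 - 9.5982*t^4 - 6.062*t^3 + 14.1092*t^2 + 3.4256*t - 6.8276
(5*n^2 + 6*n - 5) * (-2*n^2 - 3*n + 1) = -10*n^4 - 27*n^3 - 3*n^2 + 21*n - 5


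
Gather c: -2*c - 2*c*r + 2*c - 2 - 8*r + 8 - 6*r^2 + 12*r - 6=-2*c*r - 6*r^2 + 4*r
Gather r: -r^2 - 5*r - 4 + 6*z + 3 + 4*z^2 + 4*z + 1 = -r^2 - 5*r + 4*z^2 + 10*z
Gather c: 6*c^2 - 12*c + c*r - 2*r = 6*c^2 + c*(r - 12) - 2*r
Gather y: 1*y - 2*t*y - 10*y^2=-10*y^2 + y*(1 - 2*t)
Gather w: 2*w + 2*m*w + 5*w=w*(2*m + 7)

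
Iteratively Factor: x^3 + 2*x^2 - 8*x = (x)*(x^2 + 2*x - 8) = x*(x - 2)*(x + 4)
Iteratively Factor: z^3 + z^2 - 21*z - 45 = (z - 5)*(z^2 + 6*z + 9) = (z - 5)*(z + 3)*(z + 3)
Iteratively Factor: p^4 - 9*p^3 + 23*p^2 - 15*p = (p - 5)*(p^3 - 4*p^2 + 3*p) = p*(p - 5)*(p^2 - 4*p + 3) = p*(p - 5)*(p - 1)*(p - 3)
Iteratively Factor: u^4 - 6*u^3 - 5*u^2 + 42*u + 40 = (u + 2)*(u^3 - 8*u^2 + 11*u + 20) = (u - 5)*(u + 2)*(u^2 - 3*u - 4) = (u - 5)*(u + 1)*(u + 2)*(u - 4)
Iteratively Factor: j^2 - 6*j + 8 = (j - 4)*(j - 2)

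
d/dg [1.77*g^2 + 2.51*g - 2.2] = 3.54*g + 2.51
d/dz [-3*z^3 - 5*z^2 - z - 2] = -9*z^2 - 10*z - 1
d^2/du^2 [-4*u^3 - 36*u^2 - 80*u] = -24*u - 72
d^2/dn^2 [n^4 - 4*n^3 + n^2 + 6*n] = 12*n^2 - 24*n + 2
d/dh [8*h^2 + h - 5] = 16*h + 1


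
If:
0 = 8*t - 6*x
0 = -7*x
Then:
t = 0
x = 0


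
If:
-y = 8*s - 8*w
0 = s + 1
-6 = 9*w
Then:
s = -1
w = -2/3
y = 8/3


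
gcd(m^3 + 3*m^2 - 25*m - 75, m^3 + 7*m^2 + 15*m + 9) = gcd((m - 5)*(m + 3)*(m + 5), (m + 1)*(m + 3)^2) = m + 3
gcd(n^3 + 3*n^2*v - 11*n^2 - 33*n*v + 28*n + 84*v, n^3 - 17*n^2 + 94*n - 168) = n^2 - 11*n + 28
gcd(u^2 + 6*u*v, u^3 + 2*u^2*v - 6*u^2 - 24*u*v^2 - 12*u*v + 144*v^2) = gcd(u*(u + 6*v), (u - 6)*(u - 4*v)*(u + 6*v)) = u + 6*v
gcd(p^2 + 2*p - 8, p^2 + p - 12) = p + 4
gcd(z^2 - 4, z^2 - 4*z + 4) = z - 2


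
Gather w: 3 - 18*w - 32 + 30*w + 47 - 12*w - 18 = 0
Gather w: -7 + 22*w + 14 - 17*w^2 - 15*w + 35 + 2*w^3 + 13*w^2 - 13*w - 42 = 2*w^3 - 4*w^2 - 6*w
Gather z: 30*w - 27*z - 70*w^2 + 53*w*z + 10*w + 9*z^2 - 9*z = -70*w^2 + 40*w + 9*z^2 + z*(53*w - 36)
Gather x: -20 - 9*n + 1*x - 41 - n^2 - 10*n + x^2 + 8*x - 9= -n^2 - 19*n + x^2 + 9*x - 70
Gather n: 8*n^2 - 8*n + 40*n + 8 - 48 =8*n^2 + 32*n - 40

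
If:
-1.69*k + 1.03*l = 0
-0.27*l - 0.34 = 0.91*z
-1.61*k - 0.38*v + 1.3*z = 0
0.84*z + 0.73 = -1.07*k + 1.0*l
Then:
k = 0.42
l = 0.70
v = -3.79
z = -0.58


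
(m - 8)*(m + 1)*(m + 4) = m^3 - 3*m^2 - 36*m - 32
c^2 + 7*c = c*(c + 7)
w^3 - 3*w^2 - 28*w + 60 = (w - 6)*(w - 2)*(w + 5)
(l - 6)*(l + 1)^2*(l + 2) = l^4 - 2*l^3 - 19*l^2 - 28*l - 12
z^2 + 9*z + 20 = (z + 4)*(z + 5)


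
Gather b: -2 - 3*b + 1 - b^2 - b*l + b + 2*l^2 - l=-b^2 + b*(-l - 2) + 2*l^2 - l - 1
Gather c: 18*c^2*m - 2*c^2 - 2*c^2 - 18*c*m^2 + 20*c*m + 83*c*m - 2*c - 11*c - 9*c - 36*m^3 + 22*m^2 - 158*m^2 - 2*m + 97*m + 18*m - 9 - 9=c^2*(18*m - 4) + c*(-18*m^2 + 103*m - 22) - 36*m^3 - 136*m^2 + 113*m - 18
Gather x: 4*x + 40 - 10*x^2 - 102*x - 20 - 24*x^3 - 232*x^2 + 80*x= -24*x^3 - 242*x^2 - 18*x + 20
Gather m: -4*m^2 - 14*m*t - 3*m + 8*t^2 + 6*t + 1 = -4*m^2 + m*(-14*t - 3) + 8*t^2 + 6*t + 1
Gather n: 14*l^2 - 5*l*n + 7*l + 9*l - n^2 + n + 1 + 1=14*l^2 + 16*l - n^2 + n*(1 - 5*l) + 2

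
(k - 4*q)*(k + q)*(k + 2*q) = k^3 - k^2*q - 10*k*q^2 - 8*q^3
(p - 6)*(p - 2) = p^2 - 8*p + 12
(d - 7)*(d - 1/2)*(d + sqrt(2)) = d^3 - 15*d^2/2 + sqrt(2)*d^2 - 15*sqrt(2)*d/2 + 7*d/2 + 7*sqrt(2)/2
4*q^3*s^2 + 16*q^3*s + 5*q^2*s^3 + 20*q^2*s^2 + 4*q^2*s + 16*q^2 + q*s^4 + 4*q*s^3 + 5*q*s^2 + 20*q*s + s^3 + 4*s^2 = (q + s)*(4*q + s)*(s + 4)*(q*s + 1)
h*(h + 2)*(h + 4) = h^3 + 6*h^2 + 8*h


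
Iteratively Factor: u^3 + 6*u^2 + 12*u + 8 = (u + 2)*(u^2 + 4*u + 4) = (u + 2)^2*(u + 2)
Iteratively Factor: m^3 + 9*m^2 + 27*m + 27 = (m + 3)*(m^2 + 6*m + 9) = (m + 3)^2*(m + 3)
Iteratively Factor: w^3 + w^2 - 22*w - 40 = (w + 4)*(w^2 - 3*w - 10) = (w - 5)*(w + 4)*(w + 2)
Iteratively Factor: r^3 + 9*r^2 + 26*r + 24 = (r + 3)*(r^2 + 6*r + 8) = (r + 3)*(r + 4)*(r + 2)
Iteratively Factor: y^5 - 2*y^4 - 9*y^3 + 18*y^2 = (y - 2)*(y^4 - 9*y^2) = y*(y - 2)*(y^3 - 9*y) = y*(y - 3)*(y - 2)*(y^2 + 3*y) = y*(y - 3)*(y - 2)*(y + 3)*(y)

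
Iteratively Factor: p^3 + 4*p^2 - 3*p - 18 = (p + 3)*(p^2 + p - 6) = (p - 2)*(p + 3)*(p + 3)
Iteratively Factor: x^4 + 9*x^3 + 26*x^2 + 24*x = (x)*(x^3 + 9*x^2 + 26*x + 24) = x*(x + 4)*(x^2 + 5*x + 6) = x*(x + 2)*(x + 4)*(x + 3)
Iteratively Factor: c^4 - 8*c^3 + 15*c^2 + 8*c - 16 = (c - 4)*(c^3 - 4*c^2 - c + 4) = (c - 4)^2*(c^2 - 1) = (c - 4)^2*(c + 1)*(c - 1)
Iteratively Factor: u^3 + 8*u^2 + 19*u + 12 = (u + 1)*(u^2 + 7*u + 12) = (u + 1)*(u + 4)*(u + 3)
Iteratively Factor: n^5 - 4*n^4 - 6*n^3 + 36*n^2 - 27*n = (n)*(n^4 - 4*n^3 - 6*n^2 + 36*n - 27) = n*(n - 3)*(n^3 - n^2 - 9*n + 9) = n*(n - 3)*(n + 3)*(n^2 - 4*n + 3) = n*(n - 3)*(n - 1)*(n + 3)*(n - 3)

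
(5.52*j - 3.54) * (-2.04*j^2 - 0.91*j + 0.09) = -11.2608*j^3 + 2.1984*j^2 + 3.7182*j - 0.3186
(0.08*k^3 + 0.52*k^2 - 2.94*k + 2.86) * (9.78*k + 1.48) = 0.7824*k^4 + 5.204*k^3 - 27.9836*k^2 + 23.6196*k + 4.2328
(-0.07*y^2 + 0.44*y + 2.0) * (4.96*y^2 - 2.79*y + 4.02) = -0.3472*y^4 + 2.3777*y^3 + 8.411*y^2 - 3.8112*y + 8.04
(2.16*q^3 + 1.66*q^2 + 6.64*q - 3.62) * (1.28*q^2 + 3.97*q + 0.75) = 2.7648*q^5 + 10.7*q^4 + 16.7094*q^3 + 22.9722*q^2 - 9.3914*q - 2.715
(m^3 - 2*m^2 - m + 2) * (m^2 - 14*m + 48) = m^5 - 16*m^4 + 75*m^3 - 80*m^2 - 76*m + 96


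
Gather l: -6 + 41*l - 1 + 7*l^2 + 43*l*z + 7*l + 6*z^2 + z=7*l^2 + l*(43*z + 48) + 6*z^2 + z - 7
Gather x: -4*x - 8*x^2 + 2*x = -8*x^2 - 2*x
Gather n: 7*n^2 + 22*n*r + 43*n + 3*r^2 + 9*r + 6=7*n^2 + n*(22*r + 43) + 3*r^2 + 9*r + 6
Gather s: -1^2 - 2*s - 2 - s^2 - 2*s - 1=-s^2 - 4*s - 4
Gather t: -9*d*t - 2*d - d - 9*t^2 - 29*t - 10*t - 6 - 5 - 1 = -3*d - 9*t^2 + t*(-9*d - 39) - 12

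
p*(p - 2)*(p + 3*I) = p^3 - 2*p^2 + 3*I*p^2 - 6*I*p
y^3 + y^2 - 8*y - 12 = (y - 3)*(y + 2)^2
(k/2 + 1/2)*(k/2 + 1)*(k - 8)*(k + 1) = k^4/4 - k^3 - 27*k^2/4 - 19*k/2 - 4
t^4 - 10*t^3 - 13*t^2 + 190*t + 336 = (t - 8)*(t - 7)*(t + 2)*(t + 3)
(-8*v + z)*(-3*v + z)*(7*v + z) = 168*v^3 - 53*v^2*z - 4*v*z^2 + z^3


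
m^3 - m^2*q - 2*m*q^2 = m*(m - 2*q)*(m + q)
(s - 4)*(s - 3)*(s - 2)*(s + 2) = s^4 - 7*s^3 + 8*s^2 + 28*s - 48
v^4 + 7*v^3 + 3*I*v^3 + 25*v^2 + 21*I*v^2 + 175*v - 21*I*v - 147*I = (v + 7)*(v - 3*I)*(v - I)*(v + 7*I)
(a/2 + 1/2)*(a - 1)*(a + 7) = a^3/2 + 7*a^2/2 - a/2 - 7/2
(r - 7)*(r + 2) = r^2 - 5*r - 14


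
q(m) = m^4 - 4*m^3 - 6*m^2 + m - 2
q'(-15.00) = -16019.00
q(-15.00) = 62758.00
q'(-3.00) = -179.00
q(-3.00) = 130.00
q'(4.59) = 79.91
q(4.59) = -66.76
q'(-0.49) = 3.53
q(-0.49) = -3.40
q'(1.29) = -25.86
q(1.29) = -16.51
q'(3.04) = -34.00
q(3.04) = -81.38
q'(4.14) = 29.48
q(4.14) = -90.76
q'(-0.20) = 2.89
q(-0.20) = -2.41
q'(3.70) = -5.07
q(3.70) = -95.64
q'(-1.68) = -31.68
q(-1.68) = 6.32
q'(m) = 4*m^3 - 12*m^2 - 12*m + 1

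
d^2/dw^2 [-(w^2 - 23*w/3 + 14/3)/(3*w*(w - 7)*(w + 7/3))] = 2*(-27*w^3 + 54*w^2 + 126*w + 98)/(3*w^3*(27*w^3 + 189*w^2 + 441*w + 343))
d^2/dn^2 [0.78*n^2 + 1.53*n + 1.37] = 1.56000000000000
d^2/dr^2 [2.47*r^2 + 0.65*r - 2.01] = 4.94000000000000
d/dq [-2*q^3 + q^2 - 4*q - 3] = -6*q^2 + 2*q - 4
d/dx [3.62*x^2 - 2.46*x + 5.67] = 7.24*x - 2.46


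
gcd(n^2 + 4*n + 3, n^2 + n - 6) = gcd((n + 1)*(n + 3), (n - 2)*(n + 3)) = n + 3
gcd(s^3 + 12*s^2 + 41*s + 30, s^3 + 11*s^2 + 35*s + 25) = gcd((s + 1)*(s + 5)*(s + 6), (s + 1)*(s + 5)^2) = s^2 + 6*s + 5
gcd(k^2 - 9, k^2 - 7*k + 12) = k - 3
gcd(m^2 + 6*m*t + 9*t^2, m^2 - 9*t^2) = m + 3*t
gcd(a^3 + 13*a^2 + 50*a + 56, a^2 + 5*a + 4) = a + 4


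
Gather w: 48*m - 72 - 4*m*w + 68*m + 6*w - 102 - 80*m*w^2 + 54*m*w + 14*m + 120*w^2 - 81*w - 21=130*m + w^2*(120 - 80*m) + w*(50*m - 75) - 195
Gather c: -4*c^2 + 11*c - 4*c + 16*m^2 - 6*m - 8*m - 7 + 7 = -4*c^2 + 7*c + 16*m^2 - 14*m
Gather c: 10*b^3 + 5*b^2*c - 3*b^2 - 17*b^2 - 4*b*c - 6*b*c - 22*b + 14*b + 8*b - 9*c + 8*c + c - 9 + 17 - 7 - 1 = 10*b^3 - 20*b^2 + c*(5*b^2 - 10*b)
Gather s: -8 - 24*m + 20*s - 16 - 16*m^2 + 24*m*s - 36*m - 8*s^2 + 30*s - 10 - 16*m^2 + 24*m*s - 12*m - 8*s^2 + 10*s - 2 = -32*m^2 - 72*m - 16*s^2 + s*(48*m + 60) - 36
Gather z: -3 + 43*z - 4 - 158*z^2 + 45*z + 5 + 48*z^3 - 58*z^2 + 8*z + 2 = 48*z^3 - 216*z^2 + 96*z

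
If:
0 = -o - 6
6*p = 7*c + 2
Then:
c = 6*p/7 - 2/7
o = -6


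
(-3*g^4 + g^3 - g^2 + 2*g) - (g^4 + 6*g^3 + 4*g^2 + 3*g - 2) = -4*g^4 - 5*g^3 - 5*g^2 - g + 2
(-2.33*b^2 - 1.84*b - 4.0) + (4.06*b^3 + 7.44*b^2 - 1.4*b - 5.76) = 4.06*b^3 + 5.11*b^2 - 3.24*b - 9.76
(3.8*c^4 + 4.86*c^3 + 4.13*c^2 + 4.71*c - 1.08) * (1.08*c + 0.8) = 4.104*c^5 + 8.2888*c^4 + 8.3484*c^3 + 8.3908*c^2 + 2.6016*c - 0.864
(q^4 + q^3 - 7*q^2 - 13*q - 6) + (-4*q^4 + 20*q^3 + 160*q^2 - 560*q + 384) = -3*q^4 + 21*q^3 + 153*q^2 - 573*q + 378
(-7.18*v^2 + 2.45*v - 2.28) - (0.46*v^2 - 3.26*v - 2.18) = -7.64*v^2 + 5.71*v - 0.0999999999999996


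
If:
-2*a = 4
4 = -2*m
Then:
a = -2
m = -2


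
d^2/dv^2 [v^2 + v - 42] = 2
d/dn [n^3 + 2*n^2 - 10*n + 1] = 3*n^2 + 4*n - 10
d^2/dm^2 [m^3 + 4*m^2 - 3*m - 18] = 6*m + 8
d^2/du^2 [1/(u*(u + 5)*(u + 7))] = 2*(6*u^4 + 96*u^3 + 537*u^2 + 1260*u + 1225)/(u^3*(u^6 + 36*u^5 + 537*u^4 + 4248*u^3 + 18795*u^2 + 44100*u + 42875))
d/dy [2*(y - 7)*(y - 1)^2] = 6*(y - 5)*(y - 1)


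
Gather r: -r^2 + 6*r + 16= -r^2 + 6*r + 16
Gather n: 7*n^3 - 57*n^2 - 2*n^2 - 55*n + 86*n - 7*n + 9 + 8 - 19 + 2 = 7*n^3 - 59*n^2 + 24*n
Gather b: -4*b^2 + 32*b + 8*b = -4*b^2 + 40*b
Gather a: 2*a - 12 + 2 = 2*a - 10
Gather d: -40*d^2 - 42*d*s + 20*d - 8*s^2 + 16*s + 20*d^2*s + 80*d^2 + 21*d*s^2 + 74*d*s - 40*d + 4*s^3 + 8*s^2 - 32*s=d^2*(20*s + 40) + d*(21*s^2 + 32*s - 20) + 4*s^3 - 16*s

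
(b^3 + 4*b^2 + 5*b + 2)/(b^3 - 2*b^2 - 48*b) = (b^3 + 4*b^2 + 5*b + 2)/(b*(b^2 - 2*b - 48))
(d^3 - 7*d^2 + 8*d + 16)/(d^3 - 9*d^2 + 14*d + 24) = (d - 4)/(d - 6)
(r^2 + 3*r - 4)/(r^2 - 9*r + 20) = (r^2 + 3*r - 4)/(r^2 - 9*r + 20)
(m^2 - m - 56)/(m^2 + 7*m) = (m - 8)/m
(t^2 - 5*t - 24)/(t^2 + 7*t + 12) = (t - 8)/(t + 4)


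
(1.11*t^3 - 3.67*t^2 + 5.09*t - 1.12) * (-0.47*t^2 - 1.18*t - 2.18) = -0.5217*t^5 + 0.4151*t^4 - 0.4815*t^3 + 2.5208*t^2 - 9.7746*t + 2.4416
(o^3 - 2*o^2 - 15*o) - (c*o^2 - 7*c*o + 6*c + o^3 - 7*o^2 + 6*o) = -c*o^2 + 7*c*o - 6*c + 5*o^2 - 21*o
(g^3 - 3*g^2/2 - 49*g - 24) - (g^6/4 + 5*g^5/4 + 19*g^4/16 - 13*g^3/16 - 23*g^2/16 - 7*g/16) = -g^6/4 - 5*g^5/4 - 19*g^4/16 + 29*g^3/16 - g^2/16 - 777*g/16 - 24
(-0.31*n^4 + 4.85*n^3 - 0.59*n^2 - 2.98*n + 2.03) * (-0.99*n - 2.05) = 0.3069*n^5 - 4.166*n^4 - 9.3584*n^3 + 4.1597*n^2 + 4.0993*n - 4.1615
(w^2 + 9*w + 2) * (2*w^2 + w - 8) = 2*w^4 + 19*w^3 + 5*w^2 - 70*w - 16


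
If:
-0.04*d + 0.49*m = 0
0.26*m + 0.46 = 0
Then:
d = -21.67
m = -1.77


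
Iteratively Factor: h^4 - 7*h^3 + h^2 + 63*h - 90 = (h - 2)*(h^3 - 5*h^2 - 9*h + 45) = (h - 3)*(h - 2)*(h^2 - 2*h - 15) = (h - 5)*(h - 3)*(h - 2)*(h + 3)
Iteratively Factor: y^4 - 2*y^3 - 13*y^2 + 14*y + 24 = (y - 4)*(y^3 + 2*y^2 - 5*y - 6) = (y - 4)*(y - 2)*(y^2 + 4*y + 3) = (y - 4)*(y - 2)*(y + 1)*(y + 3)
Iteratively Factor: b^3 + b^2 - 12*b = (b + 4)*(b^2 - 3*b) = (b - 3)*(b + 4)*(b)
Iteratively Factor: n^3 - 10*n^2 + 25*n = (n)*(n^2 - 10*n + 25) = n*(n - 5)*(n - 5)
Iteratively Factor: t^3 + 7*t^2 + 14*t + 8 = (t + 2)*(t^2 + 5*t + 4) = (t + 2)*(t + 4)*(t + 1)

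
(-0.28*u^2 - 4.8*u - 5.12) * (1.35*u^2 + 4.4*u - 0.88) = -0.378*u^4 - 7.712*u^3 - 27.7856*u^2 - 18.304*u + 4.5056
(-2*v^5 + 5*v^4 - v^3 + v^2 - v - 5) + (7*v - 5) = -2*v^5 + 5*v^4 - v^3 + v^2 + 6*v - 10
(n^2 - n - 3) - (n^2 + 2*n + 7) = -3*n - 10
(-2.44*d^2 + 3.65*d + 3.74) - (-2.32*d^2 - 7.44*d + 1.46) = -0.12*d^2 + 11.09*d + 2.28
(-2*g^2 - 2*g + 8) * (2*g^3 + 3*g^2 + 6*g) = -4*g^5 - 10*g^4 - 2*g^3 + 12*g^2 + 48*g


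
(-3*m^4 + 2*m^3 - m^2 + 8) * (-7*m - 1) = 21*m^5 - 11*m^4 + 5*m^3 + m^2 - 56*m - 8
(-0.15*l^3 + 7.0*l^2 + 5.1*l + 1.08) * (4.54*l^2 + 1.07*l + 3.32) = -0.681*l^5 + 31.6195*l^4 + 30.146*l^3 + 33.6002*l^2 + 18.0876*l + 3.5856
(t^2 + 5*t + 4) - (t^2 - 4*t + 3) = 9*t + 1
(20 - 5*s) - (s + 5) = 15 - 6*s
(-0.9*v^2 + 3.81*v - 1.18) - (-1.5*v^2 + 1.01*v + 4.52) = 0.6*v^2 + 2.8*v - 5.7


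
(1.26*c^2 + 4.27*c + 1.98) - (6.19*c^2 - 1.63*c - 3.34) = -4.93*c^2 + 5.9*c + 5.32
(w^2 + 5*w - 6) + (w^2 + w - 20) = 2*w^2 + 6*w - 26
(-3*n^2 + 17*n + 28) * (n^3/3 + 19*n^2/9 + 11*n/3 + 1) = -n^5 - 2*n^4/3 + 308*n^3/9 + 1066*n^2/9 + 359*n/3 + 28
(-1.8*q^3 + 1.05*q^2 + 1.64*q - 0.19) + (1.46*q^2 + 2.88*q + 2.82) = -1.8*q^3 + 2.51*q^2 + 4.52*q + 2.63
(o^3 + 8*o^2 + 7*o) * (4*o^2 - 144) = 4*o^5 + 32*o^4 - 116*o^3 - 1152*o^2 - 1008*o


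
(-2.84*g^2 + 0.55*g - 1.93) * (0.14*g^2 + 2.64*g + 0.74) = -0.3976*g^4 - 7.4206*g^3 - 0.9198*g^2 - 4.6882*g - 1.4282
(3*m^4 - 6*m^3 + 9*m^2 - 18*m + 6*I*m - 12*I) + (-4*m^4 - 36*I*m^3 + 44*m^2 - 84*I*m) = -m^4 - 6*m^3 - 36*I*m^3 + 53*m^2 - 18*m - 78*I*m - 12*I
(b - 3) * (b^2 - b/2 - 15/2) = b^3 - 7*b^2/2 - 6*b + 45/2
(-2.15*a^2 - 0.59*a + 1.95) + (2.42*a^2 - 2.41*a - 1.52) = 0.27*a^2 - 3.0*a + 0.43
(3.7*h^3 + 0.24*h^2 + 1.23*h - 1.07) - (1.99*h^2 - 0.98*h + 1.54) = 3.7*h^3 - 1.75*h^2 + 2.21*h - 2.61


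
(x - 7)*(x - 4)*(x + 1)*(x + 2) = x^4 - 8*x^3 - 3*x^2 + 62*x + 56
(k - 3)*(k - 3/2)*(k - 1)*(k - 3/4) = k^4 - 25*k^3/4 + 105*k^2/8 - 45*k/4 + 27/8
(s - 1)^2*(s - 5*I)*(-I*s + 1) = -I*s^4 - 4*s^3 + 2*I*s^3 + 8*s^2 - 6*I*s^2 - 4*s + 10*I*s - 5*I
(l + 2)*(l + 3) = l^2 + 5*l + 6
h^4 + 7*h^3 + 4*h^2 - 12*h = h*(h - 1)*(h + 2)*(h + 6)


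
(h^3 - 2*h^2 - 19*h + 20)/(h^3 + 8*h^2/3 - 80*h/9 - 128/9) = 9*(h^2 - 6*h + 5)/(9*h^2 - 12*h - 32)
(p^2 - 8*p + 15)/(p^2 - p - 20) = (p - 3)/(p + 4)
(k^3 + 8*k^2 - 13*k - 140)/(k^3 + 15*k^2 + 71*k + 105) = (k - 4)/(k + 3)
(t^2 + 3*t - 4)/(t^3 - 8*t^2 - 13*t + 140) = (t - 1)/(t^2 - 12*t + 35)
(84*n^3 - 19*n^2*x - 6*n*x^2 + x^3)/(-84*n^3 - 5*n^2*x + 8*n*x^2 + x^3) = (-7*n + x)/(7*n + x)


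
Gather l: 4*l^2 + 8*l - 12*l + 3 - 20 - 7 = 4*l^2 - 4*l - 24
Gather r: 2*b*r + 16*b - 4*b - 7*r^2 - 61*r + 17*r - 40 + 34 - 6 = 12*b - 7*r^2 + r*(2*b - 44) - 12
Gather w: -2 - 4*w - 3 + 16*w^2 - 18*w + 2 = 16*w^2 - 22*w - 3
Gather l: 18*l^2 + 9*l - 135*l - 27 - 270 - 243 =18*l^2 - 126*l - 540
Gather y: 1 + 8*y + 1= 8*y + 2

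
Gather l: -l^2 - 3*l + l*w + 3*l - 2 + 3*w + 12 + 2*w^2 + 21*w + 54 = -l^2 + l*w + 2*w^2 + 24*w + 64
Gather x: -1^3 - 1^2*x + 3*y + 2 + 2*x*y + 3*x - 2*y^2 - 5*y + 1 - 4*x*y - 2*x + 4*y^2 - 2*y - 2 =-2*x*y + 2*y^2 - 4*y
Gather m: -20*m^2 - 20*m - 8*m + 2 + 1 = -20*m^2 - 28*m + 3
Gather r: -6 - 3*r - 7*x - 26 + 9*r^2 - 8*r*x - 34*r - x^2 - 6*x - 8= 9*r^2 + r*(-8*x - 37) - x^2 - 13*x - 40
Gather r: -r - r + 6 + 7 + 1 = 14 - 2*r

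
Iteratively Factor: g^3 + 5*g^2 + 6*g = (g + 2)*(g^2 + 3*g) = (g + 2)*(g + 3)*(g)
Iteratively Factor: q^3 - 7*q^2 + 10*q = (q)*(q^2 - 7*q + 10) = q*(q - 2)*(q - 5)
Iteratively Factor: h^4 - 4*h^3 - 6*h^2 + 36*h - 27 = (h - 3)*(h^3 - h^2 - 9*h + 9) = (h - 3)*(h - 1)*(h^2 - 9) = (h - 3)^2*(h - 1)*(h + 3)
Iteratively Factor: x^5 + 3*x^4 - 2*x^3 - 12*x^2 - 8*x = (x)*(x^4 + 3*x^3 - 2*x^2 - 12*x - 8) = x*(x + 2)*(x^3 + x^2 - 4*x - 4) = x*(x + 2)^2*(x^2 - x - 2) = x*(x + 1)*(x + 2)^2*(x - 2)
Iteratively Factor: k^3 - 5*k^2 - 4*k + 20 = (k - 2)*(k^2 - 3*k - 10) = (k - 5)*(k - 2)*(k + 2)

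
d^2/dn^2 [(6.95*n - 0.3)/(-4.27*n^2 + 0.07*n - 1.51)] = (-(6.95*n - 0.3)*(8.54*n - 0.07)*(17.08*n - 0.14) + (178.059*n - 3.535)*(4.27*n^2 - 0.07*n + 1.51))/(4.27*n^2 - 0.07*n + 1.51)^3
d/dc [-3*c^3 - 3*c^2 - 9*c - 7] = -9*c^2 - 6*c - 9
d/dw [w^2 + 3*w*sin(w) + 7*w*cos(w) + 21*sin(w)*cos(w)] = -7*w*sin(w) + 3*w*cos(w) + 2*w + 3*sin(w) + 7*cos(w) + 21*cos(2*w)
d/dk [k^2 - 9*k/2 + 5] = 2*k - 9/2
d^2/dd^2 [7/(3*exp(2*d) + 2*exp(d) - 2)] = 14*(4*(3*exp(d) + 1)^2*exp(d) - (6*exp(d) + 1)*(3*exp(2*d) + 2*exp(d) - 2))*exp(d)/(3*exp(2*d) + 2*exp(d) - 2)^3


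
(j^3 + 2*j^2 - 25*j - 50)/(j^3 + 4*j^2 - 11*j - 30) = (j - 5)/(j - 3)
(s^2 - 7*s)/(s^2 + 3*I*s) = (s - 7)/(s + 3*I)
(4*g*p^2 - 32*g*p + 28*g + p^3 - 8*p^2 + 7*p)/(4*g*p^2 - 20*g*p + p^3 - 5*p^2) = (p^2 - 8*p + 7)/(p*(p - 5))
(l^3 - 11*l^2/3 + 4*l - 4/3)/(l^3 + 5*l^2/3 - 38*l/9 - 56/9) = 3*(3*l^2 - 5*l + 2)/(9*l^2 + 33*l + 28)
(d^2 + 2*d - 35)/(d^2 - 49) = (d - 5)/(d - 7)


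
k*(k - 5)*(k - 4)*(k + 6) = k^4 - 3*k^3 - 34*k^2 + 120*k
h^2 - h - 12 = (h - 4)*(h + 3)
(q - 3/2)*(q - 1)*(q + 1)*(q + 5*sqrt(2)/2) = q^4 - 3*q^3/2 + 5*sqrt(2)*q^3/2 - 15*sqrt(2)*q^2/4 - q^2 - 5*sqrt(2)*q/2 + 3*q/2 + 15*sqrt(2)/4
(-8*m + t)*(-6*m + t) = 48*m^2 - 14*m*t + t^2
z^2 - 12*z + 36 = (z - 6)^2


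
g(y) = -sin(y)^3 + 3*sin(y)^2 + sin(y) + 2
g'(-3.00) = -0.09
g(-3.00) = 1.92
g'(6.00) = -0.87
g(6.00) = 1.98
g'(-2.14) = 3.33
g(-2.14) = 3.88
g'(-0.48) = -2.14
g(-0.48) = 2.28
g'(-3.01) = -0.16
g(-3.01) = 1.92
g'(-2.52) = 2.85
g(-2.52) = 2.63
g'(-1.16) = -2.80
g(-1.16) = 4.38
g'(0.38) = 2.61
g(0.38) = 2.73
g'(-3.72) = -2.83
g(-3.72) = 3.28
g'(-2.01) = 2.93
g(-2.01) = 4.29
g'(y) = -3*sin(y)^2*cos(y) + 6*sin(y)*cos(y) + cos(y) = (-3*sin(y)^2 + 6*sin(y) + 1)*cos(y)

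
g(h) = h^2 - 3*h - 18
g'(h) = 2*h - 3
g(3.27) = -17.12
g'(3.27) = 3.54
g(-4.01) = 10.11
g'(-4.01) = -11.02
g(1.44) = -20.25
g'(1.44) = -0.12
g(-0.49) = -16.29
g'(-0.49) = -3.98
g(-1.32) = -12.30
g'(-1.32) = -5.64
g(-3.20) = 1.84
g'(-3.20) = -9.40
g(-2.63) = -3.19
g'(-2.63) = -8.26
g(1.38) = -20.24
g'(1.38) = -0.24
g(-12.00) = 162.00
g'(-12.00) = -27.00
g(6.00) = 0.00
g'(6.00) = 9.00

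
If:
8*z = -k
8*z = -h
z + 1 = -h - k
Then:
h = -8/15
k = -8/15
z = 1/15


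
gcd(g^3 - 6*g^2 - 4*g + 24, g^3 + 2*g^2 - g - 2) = g + 2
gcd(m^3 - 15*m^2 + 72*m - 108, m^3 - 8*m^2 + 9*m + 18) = m^2 - 9*m + 18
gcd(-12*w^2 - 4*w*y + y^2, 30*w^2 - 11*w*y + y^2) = -6*w + y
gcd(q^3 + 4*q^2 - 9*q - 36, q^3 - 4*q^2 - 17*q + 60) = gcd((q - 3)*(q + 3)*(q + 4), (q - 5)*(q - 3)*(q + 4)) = q^2 + q - 12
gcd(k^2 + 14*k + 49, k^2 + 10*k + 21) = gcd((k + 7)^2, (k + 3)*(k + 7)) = k + 7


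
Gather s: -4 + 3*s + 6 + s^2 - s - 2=s^2 + 2*s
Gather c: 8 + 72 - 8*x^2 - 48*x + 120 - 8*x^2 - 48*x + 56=-16*x^2 - 96*x + 256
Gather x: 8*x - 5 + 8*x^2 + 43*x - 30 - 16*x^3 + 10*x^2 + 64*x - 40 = -16*x^3 + 18*x^2 + 115*x - 75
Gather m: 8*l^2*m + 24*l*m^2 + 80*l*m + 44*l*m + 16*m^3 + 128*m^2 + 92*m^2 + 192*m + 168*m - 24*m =16*m^3 + m^2*(24*l + 220) + m*(8*l^2 + 124*l + 336)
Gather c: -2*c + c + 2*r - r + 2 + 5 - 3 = -c + r + 4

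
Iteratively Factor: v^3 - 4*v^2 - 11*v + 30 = (v - 5)*(v^2 + v - 6) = (v - 5)*(v + 3)*(v - 2)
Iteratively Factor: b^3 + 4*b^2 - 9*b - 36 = (b + 3)*(b^2 + b - 12) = (b - 3)*(b + 3)*(b + 4)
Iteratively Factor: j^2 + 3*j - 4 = (j - 1)*(j + 4)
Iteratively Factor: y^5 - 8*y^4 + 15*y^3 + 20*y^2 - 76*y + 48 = (y - 4)*(y^4 - 4*y^3 - y^2 + 16*y - 12) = (y - 4)*(y - 2)*(y^3 - 2*y^2 - 5*y + 6) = (y - 4)*(y - 2)*(y + 2)*(y^2 - 4*y + 3) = (y - 4)*(y - 2)*(y - 1)*(y + 2)*(y - 3)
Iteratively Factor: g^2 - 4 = (g - 2)*(g + 2)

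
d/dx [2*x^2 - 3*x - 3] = 4*x - 3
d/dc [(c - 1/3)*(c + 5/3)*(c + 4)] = 3*c^2 + 32*c/3 + 43/9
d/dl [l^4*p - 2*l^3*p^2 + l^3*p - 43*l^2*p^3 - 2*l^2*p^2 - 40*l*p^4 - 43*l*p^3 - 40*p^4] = p*(4*l^3 - 6*l^2*p + 3*l^2 - 86*l*p^2 - 4*l*p - 40*p^3 - 43*p^2)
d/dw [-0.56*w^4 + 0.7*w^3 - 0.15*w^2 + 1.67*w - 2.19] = -2.24*w^3 + 2.1*w^2 - 0.3*w + 1.67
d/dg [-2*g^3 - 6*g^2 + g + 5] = -6*g^2 - 12*g + 1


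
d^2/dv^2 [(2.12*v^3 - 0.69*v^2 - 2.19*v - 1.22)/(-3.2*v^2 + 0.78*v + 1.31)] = (1.4210854715202e-14*v^4 + 27.941984*v^3 + 79.314384*v^2 + 14.983368*v + 9.60571)/(32.768*v^6 - 23.9616*v^5 - 34.40256*v^4 + 19.144008*v^3 + 14.083548*v^2 - 4.015674*v - 2.248091)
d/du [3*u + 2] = 3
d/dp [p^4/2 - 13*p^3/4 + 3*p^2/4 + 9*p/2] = 2*p^3 - 39*p^2/4 + 3*p/2 + 9/2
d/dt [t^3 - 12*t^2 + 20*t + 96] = 3*t^2 - 24*t + 20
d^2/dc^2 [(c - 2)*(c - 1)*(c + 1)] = 6*c - 4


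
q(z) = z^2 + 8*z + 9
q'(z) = 2*z + 8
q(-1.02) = 1.88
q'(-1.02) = 5.96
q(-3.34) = -6.56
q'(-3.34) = 1.32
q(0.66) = 14.72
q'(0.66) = 9.32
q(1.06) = 18.60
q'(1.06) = 10.12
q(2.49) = 35.12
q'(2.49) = 12.98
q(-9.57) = 24.02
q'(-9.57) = -11.14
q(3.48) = 48.95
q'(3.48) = 14.96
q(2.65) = 37.22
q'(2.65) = 13.30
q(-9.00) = 18.00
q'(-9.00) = -10.00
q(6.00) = 93.00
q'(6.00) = 20.00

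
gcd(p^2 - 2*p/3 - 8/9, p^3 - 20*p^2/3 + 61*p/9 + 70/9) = p + 2/3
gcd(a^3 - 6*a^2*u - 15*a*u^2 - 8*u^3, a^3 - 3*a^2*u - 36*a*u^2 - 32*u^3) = -a^2 + 7*a*u + 8*u^2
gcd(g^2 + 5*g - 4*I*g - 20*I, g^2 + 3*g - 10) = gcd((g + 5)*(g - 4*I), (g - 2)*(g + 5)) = g + 5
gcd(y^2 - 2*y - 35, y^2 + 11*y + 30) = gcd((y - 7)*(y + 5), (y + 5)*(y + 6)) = y + 5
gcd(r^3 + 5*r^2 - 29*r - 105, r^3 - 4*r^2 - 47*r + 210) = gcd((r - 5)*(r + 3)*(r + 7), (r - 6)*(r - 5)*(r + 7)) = r^2 + 2*r - 35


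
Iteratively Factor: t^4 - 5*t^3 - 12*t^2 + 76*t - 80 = (t - 2)*(t^3 - 3*t^2 - 18*t + 40) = (t - 2)^2*(t^2 - t - 20) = (t - 5)*(t - 2)^2*(t + 4)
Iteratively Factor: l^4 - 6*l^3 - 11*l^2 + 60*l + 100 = (l + 2)*(l^3 - 8*l^2 + 5*l + 50) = (l - 5)*(l + 2)*(l^2 - 3*l - 10) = (l - 5)*(l + 2)^2*(l - 5)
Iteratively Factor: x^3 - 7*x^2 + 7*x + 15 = (x + 1)*(x^2 - 8*x + 15) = (x - 5)*(x + 1)*(x - 3)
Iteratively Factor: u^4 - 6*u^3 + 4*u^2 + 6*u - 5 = (u - 5)*(u^3 - u^2 - u + 1) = (u - 5)*(u + 1)*(u^2 - 2*u + 1) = (u - 5)*(u - 1)*(u + 1)*(u - 1)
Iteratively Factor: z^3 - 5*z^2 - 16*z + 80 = (z + 4)*(z^2 - 9*z + 20) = (z - 4)*(z + 4)*(z - 5)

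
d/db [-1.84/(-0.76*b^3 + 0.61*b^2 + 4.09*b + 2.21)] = (-4.1952*b^2 + 2.2448*b + 7.5256)/(-0.76*b^3 + 0.61*b^2 + 4.09*b + 2.21)^2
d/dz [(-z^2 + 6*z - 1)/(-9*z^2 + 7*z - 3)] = (47*z^2 - 12*z - 11)/(81*z^4 - 126*z^3 + 103*z^2 - 42*z + 9)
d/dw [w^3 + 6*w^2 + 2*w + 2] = 3*w^2 + 12*w + 2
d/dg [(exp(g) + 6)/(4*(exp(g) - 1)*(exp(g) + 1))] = (-exp(2*g) - 12*exp(g) - 1)*exp(g)/(4*(exp(4*g) - 2*exp(2*g) + 1))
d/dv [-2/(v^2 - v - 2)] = 2*(2*v - 1)/(-v^2 + v + 2)^2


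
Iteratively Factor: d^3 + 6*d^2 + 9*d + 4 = (d + 1)*(d^2 + 5*d + 4) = (d + 1)*(d + 4)*(d + 1)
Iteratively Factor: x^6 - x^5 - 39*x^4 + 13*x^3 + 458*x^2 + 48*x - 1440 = (x + 4)*(x^5 - 5*x^4 - 19*x^3 + 89*x^2 + 102*x - 360) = (x + 3)*(x + 4)*(x^4 - 8*x^3 + 5*x^2 + 74*x - 120) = (x - 4)*(x + 3)*(x + 4)*(x^3 - 4*x^2 - 11*x + 30) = (x - 4)*(x - 2)*(x + 3)*(x + 4)*(x^2 - 2*x - 15) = (x - 4)*(x - 2)*(x + 3)^2*(x + 4)*(x - 5)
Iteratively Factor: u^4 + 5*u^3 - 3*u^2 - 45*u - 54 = (u + 3)*(u^3 + 2*u^2 - 9*u - 18) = (u - 3)*(u + 3)*(u^2 + 5*u + 6) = (u - 3)*(u + 2)*(u + 3)*(u + 3)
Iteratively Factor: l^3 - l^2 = (l - 1)*(l^2) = l*(l - 1)*(l)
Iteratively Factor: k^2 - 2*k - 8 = (k + 2)*(k - 4)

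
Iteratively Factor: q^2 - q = (q)*(q - 1)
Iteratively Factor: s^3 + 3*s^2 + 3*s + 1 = (s + 1)*(s^2 + 2*s + 1) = (s + 1)^2*(s + 1)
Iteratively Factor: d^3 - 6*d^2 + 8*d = (d - 4)*(d^2 - 2*d) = (d - 4)*(d - 2)*(d)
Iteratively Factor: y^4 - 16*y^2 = (y)*(y^3 - 16*y) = y*(y - 4)*(y^2 + 4*y) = y*(y - 4)*(y + 4)*(y)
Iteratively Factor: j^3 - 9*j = (j + 3)*(j^2 - 3*j) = (j - 3)*(j + 3)*(j)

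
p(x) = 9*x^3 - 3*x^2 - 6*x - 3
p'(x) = 27*x^2 - 6*x - 6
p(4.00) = 501.00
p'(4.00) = 402.00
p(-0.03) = -2.82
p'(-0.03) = -5.80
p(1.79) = 28.27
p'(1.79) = 69.77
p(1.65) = 19.36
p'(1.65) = 57.61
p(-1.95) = -69.44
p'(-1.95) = 108.37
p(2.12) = 56.55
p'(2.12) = 102.63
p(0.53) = -5.68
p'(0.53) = -1.60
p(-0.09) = -2.49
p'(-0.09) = -5.24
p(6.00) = 1797.00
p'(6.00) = 930.00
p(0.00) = -3.00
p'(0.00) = -6.00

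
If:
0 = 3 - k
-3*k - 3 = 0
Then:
No Solution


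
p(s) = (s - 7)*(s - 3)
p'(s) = 2*s - 10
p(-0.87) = 30.46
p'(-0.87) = -11.74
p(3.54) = -1.87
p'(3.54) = -2.92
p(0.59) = 15.45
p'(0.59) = -8.82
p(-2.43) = 51.20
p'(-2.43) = -14.86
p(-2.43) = 51.20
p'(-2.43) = -14.86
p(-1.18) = 34.19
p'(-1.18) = -12.36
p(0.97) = 12.24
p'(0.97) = -8.06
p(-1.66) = 40.36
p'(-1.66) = -13.32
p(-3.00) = 60.00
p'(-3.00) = -16.00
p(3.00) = 0.00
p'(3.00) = -4.00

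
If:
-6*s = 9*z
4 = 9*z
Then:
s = -2/3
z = 4/9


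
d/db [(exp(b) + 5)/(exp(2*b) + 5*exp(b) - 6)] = (-(exp(b) + 5)*(2*exp(b) + 5) + exp(2*b) + 5*exp(b) - 6)*exp(b)/(exp(2*b) + 5*exp(b) - 6)^2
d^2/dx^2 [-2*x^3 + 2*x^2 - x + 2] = 4 - 12*x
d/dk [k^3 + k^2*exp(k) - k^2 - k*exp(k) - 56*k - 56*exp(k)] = k^2*exp(k) + 3*k^2 + k*exp(k) - 2*k - 57*exp(k) - 56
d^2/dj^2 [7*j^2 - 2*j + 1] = 14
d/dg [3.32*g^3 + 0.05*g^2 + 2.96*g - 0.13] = 9.96*g^2 + 0.1*g + 2.96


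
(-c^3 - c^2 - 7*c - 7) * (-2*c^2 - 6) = 2*c^5 + 2*c^4 + 20*c^3 + 20*c^2 + 42*c + 42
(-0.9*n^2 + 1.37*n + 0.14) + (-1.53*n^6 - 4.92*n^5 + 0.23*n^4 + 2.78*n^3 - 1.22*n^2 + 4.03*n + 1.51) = -1.53*n^6 - 4.92*n^5 + 0.23*n^4 + 2.78*n^3 - 2.12*n^2 + 5.4*n + 1.65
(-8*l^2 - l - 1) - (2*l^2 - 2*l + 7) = -10*l^2 + l - 8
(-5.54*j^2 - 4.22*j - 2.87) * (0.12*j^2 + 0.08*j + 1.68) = -0.6648*j^4 - 0.9496*j^3 - 9.9892*j^2 - 7.3192*j - 4.8216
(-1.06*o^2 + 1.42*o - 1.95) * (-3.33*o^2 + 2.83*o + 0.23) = 3.5298*o^4 - 7.7284*o^3 + 10.2683*o^2 - 5.1919*o - 0.4485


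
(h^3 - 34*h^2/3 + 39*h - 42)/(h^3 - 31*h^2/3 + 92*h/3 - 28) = (h - 3)/(h - 2)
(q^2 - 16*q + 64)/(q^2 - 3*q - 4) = (-q^2 + 16*q - 64)/(-q^2 + 3*q + 4)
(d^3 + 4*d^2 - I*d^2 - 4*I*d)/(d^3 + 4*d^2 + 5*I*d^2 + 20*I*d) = (d - I)/(d + 5*I)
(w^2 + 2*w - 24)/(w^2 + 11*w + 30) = (w - 4)/(w + 5)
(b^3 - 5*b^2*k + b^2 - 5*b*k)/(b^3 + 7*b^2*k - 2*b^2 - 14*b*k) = (b^2 - 5*b*k + b - 5*k)/(b^2 + 7*b*k - 2*b - 14*k)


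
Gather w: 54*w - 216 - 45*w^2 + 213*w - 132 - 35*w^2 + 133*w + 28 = -80*w^2 + 400*w - 320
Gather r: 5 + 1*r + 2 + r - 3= 2*r + 4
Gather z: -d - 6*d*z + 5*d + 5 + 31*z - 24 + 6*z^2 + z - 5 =4*d + 6*z^2 + z*(32 - 6*d) - 24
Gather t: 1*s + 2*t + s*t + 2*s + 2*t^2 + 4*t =3*s + 2*t^2 + t*(s + 6)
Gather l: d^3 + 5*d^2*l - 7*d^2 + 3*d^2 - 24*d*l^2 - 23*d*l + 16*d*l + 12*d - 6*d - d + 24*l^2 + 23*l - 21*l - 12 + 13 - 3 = d^3 - 4*d^2 + 5*d + l^2*(24 - 24*d) + l*(5*d^2 - 7*d + 2) - 2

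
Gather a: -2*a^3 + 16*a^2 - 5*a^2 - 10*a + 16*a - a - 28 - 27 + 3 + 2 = -2*a^3 + 11*a^2 + 5*a - 50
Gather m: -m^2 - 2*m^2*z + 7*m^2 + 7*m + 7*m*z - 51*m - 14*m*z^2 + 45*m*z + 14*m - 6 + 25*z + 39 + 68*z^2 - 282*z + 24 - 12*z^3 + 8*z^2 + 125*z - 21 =m^2*(6 - 2*z) + m*(-14*z^2 + 52*z - 30) - 12*z^3 + 76*z^2 - 132*z + 36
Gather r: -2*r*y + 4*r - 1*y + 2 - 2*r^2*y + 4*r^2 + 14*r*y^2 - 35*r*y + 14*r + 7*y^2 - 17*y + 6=r^2*(4 - 2*y) + r*(14*y^2 - 37*y + 18) + 7*y^2 - 18*y + 8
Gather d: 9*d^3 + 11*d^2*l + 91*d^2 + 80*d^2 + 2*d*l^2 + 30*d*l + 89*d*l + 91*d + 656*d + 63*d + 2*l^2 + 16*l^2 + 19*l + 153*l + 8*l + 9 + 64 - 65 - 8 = 9*d^3 + d^2*(11*l + 171) + d*(2*l^2 + 119*l + 810) + 18*l^2 + 180*l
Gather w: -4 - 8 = -12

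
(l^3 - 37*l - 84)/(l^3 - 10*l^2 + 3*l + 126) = (l + 4)/(l - 6)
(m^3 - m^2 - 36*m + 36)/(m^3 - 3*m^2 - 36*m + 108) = (m - 1)/(m - 3)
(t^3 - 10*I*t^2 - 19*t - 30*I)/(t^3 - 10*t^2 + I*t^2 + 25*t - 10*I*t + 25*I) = (t^2 - 11*I*t - 30)/(t^2 - 10*t + 25)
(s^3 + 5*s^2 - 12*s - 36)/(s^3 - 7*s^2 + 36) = (s + 6)/(s - 6)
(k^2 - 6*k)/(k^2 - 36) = k/(k + 6)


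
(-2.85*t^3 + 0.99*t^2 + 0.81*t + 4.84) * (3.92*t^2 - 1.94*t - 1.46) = -11.172*t^5 + 9.4098*t^4 + 5.4156*t^3 + 15.956*t^2 - 10.5722*t - 7.0664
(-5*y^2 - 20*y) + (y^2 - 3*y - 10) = -4*y^2 - 23*y - 10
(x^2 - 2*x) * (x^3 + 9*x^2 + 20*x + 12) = x^5 + 7*x^4 + 2*x^3 - 28*x^2 - 24*x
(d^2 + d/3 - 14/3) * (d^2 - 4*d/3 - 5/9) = d^4 - d^3 - 17*d^2/3 + 163*d/27 + 70/27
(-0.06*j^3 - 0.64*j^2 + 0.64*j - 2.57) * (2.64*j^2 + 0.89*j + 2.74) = -0.1584*j^5 - 1.743*j^4 + 0.9556*j^3 - 7.9688*j^2 - 0.5337*j - 7.0418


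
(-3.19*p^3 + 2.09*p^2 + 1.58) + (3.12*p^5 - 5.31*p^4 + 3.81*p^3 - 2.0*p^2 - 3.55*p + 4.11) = 3.12*p^5 - 5.31*p^4 + 0.62*p^3 + 0.0899999999999999*p^2 - 3.55*p + 5.69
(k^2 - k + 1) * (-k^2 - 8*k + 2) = -k^4 - 7*k^3 + 9*k^2 - 10*k + 2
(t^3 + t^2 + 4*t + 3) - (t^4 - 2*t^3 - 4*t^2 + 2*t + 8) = -t^4 + 3*t^3 + 5*t^2 + 2*t - 5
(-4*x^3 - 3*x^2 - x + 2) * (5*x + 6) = -20*x^4 - 39*x^3 - 23*x^2 + 4*x + 12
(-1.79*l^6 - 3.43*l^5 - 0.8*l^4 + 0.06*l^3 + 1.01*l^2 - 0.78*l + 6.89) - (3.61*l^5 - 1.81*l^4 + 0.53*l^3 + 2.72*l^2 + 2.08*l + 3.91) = -1.79*l^6 - 7.04*l^5 + 1.01*l^4 - 0.47*l^3 - 1.71*l^2 - 2.86*l + 2.98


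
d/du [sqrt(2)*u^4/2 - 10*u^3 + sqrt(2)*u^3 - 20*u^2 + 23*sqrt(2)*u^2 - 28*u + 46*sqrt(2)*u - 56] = 2*sqrt(2)*u^3 - 30*u^2 + 3*sqrt(2)*u^2 - 40*u + 46*sqrt(2)*u - 28 + 46*sqrt(2)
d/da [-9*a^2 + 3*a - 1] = 3 - 18*a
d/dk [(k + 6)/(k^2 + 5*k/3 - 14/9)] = 9*(9*k^2 + 15*k - 3*(k + 6)*(6*k + 5) - 14)/(9*k^2 + 15*k - 14)^2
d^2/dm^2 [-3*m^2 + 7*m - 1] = -6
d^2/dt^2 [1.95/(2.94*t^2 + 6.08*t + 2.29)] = (-33.71004*t^2 - 69.71328*t + 1.95*(5.88*t + 6.08)*(11.76*t + 12.16) - 26.25714)/(2.94*t^2 + 6.08*t + 2.29)^3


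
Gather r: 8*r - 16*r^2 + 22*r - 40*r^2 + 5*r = -56*r^2 + 35*r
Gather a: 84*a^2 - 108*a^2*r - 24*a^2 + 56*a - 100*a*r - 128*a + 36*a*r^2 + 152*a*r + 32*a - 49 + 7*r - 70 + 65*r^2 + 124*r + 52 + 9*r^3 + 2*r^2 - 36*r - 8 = a^2*(60 - 108*r) + a*(36*r^2 + 52*r - 40) + 9*r^3 + 67*r^2 + 95*r - 75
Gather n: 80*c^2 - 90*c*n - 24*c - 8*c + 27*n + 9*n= 80*c^2 - 32*c + n*(36 - 90*c)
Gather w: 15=15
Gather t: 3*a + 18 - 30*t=3*a - 30*t + 18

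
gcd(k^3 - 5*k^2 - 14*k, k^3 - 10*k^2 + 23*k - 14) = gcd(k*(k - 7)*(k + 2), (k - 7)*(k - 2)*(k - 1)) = k - 7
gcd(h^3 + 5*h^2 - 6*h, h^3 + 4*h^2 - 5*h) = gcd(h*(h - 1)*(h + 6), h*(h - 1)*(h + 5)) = h^2 - h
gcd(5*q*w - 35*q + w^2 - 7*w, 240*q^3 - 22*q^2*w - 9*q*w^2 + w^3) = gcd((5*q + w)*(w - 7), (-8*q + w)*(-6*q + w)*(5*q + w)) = 5*q + w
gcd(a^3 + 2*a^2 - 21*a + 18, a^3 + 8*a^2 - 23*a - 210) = a + 6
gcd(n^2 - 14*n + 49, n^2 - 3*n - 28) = n - 7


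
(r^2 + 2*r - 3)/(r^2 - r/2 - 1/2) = 2*(r + 3)/(2*r + 1)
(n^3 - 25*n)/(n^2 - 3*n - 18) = n*(25 - n^2)/(-n^2 + 3*n + 18)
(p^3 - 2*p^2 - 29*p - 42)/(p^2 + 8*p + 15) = (p^2 - 5*p - 14)/(p + 5)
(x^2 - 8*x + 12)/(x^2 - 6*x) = (x - 2)/x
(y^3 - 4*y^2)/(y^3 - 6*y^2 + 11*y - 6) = y^2*(y - 4)/(y^3 - 6*y^2 + 11*y - 6)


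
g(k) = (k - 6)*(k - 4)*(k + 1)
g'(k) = (k - 6)*(k - 4) + (k - 6)*(k + 1) + (k - 4)*(k + 1)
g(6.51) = 9.61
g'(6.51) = 23.96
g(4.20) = -1.87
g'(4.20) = -8.68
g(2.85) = 13.95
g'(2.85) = -12.93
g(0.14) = 25.79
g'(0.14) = 11.54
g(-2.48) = -81.33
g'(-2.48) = 77.09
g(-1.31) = -12.03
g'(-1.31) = 42.73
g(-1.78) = -35.08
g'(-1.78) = 55.55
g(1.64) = 27.16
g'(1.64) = -7.45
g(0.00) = 24.00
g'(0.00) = 14.00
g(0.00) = 24.00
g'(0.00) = 14.00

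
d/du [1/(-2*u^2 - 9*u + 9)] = (4*u + 9)/(2*u^2 + 9*u - 9)^2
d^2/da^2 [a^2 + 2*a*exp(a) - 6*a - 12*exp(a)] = 2*a*exp(a) - 8*exp(a) + 2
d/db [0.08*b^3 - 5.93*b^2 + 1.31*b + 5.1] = 0.24*b^2 - 11.86*b + 1.31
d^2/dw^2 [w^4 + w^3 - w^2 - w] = 12*w^2 + 6*w - 2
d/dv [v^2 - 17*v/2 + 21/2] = 2*v - 17/2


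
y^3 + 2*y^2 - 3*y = y*(y - 1)*(y + 3)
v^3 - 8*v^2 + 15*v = v*(v - 5)*(v - 3)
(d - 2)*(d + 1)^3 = d^4 + d^3 - 3*d^2 - 5*d - 2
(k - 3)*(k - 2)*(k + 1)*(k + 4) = k^4 - 15*k^2 + 10*k + 24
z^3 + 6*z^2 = z^2*(z + 6)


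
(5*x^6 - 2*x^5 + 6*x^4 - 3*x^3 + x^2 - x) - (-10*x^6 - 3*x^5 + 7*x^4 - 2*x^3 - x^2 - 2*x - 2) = 15*x^6 + x^5 - x^4 - x^3 + 2*x^2 + x + 2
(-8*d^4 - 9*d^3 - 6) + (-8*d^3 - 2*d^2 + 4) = -8*d^4 - 17*d^3 - 2*d^2 - 2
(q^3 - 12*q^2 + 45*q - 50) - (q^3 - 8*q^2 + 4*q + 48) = -4*q^2 + 41*q - 98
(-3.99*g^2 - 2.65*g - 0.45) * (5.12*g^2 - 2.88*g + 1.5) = -20.4288*g^4 - 2.0768*g^3 - 0.657000000000002*g^2 - 2.679*g - 0.675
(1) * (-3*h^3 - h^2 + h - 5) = -3*h^3 - h^2 + h - 5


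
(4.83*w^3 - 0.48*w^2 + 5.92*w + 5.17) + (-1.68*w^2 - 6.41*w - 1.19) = 4.83*w^3 - 2.16*w^2 - 0.49*w + 3.98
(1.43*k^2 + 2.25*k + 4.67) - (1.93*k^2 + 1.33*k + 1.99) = -0.5*k^2 + 0.92*k + 2.68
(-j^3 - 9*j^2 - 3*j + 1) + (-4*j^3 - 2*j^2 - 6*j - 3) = -5*j^3 - 11*j^2 - 9*j - 2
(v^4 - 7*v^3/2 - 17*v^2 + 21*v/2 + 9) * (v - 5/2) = v^5 - 6*v^4 - 33*v^3/4 + 53*v^2 - 69*v/4 - 45/2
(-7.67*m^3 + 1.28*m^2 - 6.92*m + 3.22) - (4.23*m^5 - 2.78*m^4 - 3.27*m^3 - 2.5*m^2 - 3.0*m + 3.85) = -4.23*m^5 + 2.78*m^4 - 4.4*m^3 + 3.78*m^2 - 3.92*m - 0.63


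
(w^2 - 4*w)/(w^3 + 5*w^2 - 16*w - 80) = w/(w^2 + 9*w + 20)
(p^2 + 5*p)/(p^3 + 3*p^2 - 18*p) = (p + 5)/(p^2 + 3*p - 18)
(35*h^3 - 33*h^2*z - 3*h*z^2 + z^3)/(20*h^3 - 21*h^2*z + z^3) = (-7*h + z)/(-4*h + z)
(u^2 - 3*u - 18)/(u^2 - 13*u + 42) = (u + 3)/(u - 7)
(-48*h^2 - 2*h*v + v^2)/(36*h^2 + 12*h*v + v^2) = (-8*h + v)/(6*h + v)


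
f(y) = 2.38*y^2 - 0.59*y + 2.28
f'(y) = 4.76*y - 0.59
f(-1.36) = 7.48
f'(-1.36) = -7.06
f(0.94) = 3.83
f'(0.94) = 3.88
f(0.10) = 2.24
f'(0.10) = -0.11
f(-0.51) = 3.20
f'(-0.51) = -3.02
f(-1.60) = 9.32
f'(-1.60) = -8.21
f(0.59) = 2.76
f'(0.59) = 2.22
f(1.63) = 7.64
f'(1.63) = 7.17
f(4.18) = 41.40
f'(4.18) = 19.31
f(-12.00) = 352.08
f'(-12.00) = -57.71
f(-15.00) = 546.63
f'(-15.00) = -71.99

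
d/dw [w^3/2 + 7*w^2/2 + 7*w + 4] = 3*w^2/2 + 7*w + 7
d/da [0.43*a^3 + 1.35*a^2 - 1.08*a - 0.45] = 1.29*a^2 + 2.7*a - 1.08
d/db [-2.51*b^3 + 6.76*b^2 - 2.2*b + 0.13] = -7.53*b^2 + 13.52*b - 2.2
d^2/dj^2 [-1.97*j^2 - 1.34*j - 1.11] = -3.94000000000000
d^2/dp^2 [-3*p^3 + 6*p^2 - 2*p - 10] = 12 - 18*p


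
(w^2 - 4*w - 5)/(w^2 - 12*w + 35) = (w + 1)/(w - 7)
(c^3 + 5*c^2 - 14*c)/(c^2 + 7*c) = c - 2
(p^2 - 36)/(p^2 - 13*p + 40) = (p^2 - 36)/(p^2 - 13*p + 40)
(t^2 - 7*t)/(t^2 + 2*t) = (t - 7)/(t + 2)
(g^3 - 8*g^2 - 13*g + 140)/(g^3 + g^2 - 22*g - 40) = (g - 7)/(g + 2)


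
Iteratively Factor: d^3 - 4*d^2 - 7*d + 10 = (d - 5)*(d^2 + d - 2) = (d - 5)*(d - 1)*(d + 2)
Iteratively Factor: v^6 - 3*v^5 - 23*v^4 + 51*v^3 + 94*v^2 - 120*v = (v - 5)*(v^5 + 2*v^4 - 13*v^3 - 14*v^2 + 24*v) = v*(v - 5)*(v^4 + 2*v^3 - 13*v^2 - 14*v + 24) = v*(v - 5)*(v + 2)*(v^3 - 13*v + 12) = v*(v - 5)*(v - 3)*(v + 2)*(v^2 + 3*v - 4) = v*(v - 5)*(v - 3)*(v - 1)*(v + 2)*(v + 4)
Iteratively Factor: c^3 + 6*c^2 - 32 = (c - 2)*(c^2 + 8*c + 16) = (c - 2)*(c + 4)*(c + 4)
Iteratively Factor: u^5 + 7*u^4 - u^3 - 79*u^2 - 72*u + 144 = (u + 4)*(u^4 + 3*u^3 - 13*u^2 - 27*u + 36) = (u - 3)*(u + 4)*(u^3 + 6*u^2 + 5*u - 12) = (u - 3)*(u - 1)*(u + 4)*(u^2 + 7*u + 12) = (u - 3)*(u - 1)*(u + 4)^2*(u + 3)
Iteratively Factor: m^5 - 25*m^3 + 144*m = (m + 4)*(m^4 - 4*m^3 - 9*m^2 + 36*m) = (m - 3)*(m + 4)*(m^3 - m^2 - 12*m) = (m - 4)*(m - 3)*(m + 4)*(m^2 + 3*m) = (m - 4)*(m - 3)*(m + 3)*(m + 4)*(m)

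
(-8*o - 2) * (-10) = 80*o + 20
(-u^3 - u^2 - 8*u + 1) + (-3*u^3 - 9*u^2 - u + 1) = -4*u^3 - 10*u^2 - 9*u + 2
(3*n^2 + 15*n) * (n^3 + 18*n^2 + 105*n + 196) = 3*n^5 + 69*n^4 + 585*n^3 + 2163*n^2 + 2940*n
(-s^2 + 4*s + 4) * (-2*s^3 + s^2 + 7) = 2*s^5 - 9*s^4 - 4*s^3 - 3*s^2 + 28*s + 28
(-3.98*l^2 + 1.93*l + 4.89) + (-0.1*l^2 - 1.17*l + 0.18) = -4.08*l^2 + 0.76*l + 5.07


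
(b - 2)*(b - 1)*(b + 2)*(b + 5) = b^4 + 4*b^3 - 9*b^2 - 16*b + 20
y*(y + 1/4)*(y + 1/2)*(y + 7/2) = y^4 + 17*y^3/4 + 11*y^2/4 + 7*y/16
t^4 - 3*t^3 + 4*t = t*(t - 2)^2*(t + 1)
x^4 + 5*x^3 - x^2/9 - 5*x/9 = x*(x - 1/3)*(x + 1/3)*(x + 5)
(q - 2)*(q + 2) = q^2 - 4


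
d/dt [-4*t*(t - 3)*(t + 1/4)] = -12*t^2 + 22*t + 3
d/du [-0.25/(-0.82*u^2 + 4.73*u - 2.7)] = (1.1825 - 0.41*u)/(0.82*u^2 - 4.73*u + 2.7)^2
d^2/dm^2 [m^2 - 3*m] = 2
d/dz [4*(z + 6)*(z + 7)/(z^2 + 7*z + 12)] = 24*(-z^2 - 10*z - 23)/(z^4 + 14*z^3 + 73*z^2 + 168*z + 144)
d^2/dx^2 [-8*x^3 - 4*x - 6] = -48*x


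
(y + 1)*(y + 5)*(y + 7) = y^3 + 13*y^2 + 47*y + 35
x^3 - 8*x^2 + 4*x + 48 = (x - 6)*(x - 4)*(x + 2)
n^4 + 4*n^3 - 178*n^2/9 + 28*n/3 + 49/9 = (n - 7/3)*(n - 1)*(n + 1/3)*(n + 7)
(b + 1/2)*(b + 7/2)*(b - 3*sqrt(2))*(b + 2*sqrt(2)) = b^4 - sqrt(2)*b^3 + 4*b^3 - 41*b^2/4 - 4*sqrt(2)*b^2 - 48*b - 7*sqrt(2)*b/4 - 21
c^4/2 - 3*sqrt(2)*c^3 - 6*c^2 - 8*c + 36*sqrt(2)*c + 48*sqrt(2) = (c/2 + 1)*(c - 4)*(c + 2)*(c - 6*sqrt(2))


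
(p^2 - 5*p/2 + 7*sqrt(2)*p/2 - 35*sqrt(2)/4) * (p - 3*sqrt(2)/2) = p^3 - 5*p^2/2 + 2*sqrt(2)*p^2 - 21*p/2 - 5*sqrt(2)*p + 105/4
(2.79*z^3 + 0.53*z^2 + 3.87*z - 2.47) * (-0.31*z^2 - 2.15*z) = -0.8649*z^5 - 6.1628*z^4 - 2.3392*z^3 - 7.5548*z^2 + 5.3105*z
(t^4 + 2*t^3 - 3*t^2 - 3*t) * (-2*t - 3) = -2*t^5 - 7*t^4 + 15*t^2 + 9*t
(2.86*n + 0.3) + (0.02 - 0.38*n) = 2.48*n + 0.32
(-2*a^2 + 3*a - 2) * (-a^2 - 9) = 2*a^4 - 3*a^3 + 20*a^2 - 27*a + 18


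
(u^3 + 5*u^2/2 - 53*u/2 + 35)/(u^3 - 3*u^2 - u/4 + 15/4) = 2*(u^2 + 5*u - 14)/(2*u^2 - u - 3)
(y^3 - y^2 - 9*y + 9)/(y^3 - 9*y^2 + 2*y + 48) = (y^2 + 2*y - 3)/(y^2 - 6*y - 16)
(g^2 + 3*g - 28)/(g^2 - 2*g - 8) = (g + 7)/(g + 2)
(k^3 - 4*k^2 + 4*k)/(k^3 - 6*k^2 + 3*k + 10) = k*(k - 2)/(k^2 - 4*k - 5)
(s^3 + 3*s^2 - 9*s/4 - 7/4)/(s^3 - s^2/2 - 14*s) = (2*s^2 - s - 1)/(2*s*(s - 4))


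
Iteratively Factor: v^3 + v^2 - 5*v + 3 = (v - 1)*(v^2 + 2*v - 3) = (v - 1)*(v + 3)*(v - 1)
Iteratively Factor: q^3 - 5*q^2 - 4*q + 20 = (q - 5)*(q^2 - 4) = (q - 5)*(q + 2)*(q - 2)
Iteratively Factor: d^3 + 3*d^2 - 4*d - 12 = (d - 2)*(d^2 + 5*d + 6) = (d - 2)*(d + 2)*(d + 3)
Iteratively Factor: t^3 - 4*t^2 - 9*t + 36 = (t - 4)*(t^2 - 9) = (t - 4)*(t + 3)*(t - 3)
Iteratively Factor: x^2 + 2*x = (x)*(x + 2)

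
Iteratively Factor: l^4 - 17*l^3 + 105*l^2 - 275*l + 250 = (l - 5)*(l^3 - 12*l^2 + 45*l - 50) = (l - 5)^2*(l^2 - 7*l + 10) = (l - 5)^3*(l - 2)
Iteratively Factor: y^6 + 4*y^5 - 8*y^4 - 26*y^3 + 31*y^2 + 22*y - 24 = (y + 1)*(y^5 + 3*y^4 - 11*y^3 - 15*y^2 + 46*y - 24) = (y - 1)*(y + 1)*(y^4 + 4*y^3 - 7*y^2 - 22*y + 24) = (y - 1)*(y + 1)*(y + 3)*(y^3 + y^2 - 10*y + 8) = (y - 2)*(y - 1)*(y + 1)*(y + 3)*(y^2 + 3*y - 4) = (y - 2)*(y - 1)^2*(y + 1)*(y + 3)*(y + 4)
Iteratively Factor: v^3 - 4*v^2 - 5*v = (v - 5)*(v^2 + v) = v*(v - 5)*(v + 1)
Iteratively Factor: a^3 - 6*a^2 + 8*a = (a - 2)*(a^2 - 4*a) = a*(a - 2)*(a - 4)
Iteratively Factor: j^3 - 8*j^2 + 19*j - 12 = (j - 4)*(j^2 - 4*j + 3) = (j - 4)*(j - 3)*(j - 1)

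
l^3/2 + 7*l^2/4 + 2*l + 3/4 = (l/2 + 1/2)*(l + 1)*(l + 3/2)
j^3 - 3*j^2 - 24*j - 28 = (j - 7)*(j + 2)^2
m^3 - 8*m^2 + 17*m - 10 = (m - 5)*(m - 2)*(m - 1)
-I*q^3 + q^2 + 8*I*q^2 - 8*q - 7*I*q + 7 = (q - 7)*(q - 1)*(-I*q + 1)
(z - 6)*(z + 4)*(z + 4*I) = z^3 - 2*z^2 + 4*I*z^2 - 24*z - 8*I*z - 96*I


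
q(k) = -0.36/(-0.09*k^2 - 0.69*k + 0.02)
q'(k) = -0.36*(0.18*k + 0.69)/(-0.09*k^2 - 0.69*k + 0.02)^2 = (-0.0648*k - 0.2484)/(0.09*k^2 + 0.69*k - 0.02)^2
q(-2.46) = -0.31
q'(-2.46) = -0.06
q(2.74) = 0.14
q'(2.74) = -0.07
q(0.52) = 0.99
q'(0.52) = -2.14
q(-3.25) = -0.27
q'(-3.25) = -0.02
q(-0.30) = -1.64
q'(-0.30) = -4.78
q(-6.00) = -0.39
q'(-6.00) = 0.17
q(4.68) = 0.07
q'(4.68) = -0.02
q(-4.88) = -0.29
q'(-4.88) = 0.04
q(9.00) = 0.03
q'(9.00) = -0.00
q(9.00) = 0.03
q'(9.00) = -0.00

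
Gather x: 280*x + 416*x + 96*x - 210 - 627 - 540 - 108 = 792*x - 1485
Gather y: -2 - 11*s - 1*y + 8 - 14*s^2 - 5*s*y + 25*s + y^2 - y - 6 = -14*s^2 + 14*s + y^2 + y*(-5*s - 2)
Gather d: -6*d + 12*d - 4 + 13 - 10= 6*d - 1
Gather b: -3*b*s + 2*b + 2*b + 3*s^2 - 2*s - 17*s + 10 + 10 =b*(4 - 3*s) + 3*s^2 - 19*s + 20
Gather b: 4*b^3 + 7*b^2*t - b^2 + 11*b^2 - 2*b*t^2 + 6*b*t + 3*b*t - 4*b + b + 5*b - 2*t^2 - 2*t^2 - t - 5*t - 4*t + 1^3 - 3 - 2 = 4*b^3 + b^2*(7*t + 10) + b*(-2*t^2 + 9*t + 2) - 4*t^2 - 10*t - 4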